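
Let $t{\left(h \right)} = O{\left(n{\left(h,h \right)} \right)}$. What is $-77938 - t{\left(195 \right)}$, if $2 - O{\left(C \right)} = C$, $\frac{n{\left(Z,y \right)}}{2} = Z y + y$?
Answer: $-1500$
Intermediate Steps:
$n{\left(Z,y \right)} = 2 y + 2 Z y$ ($n{\left(Z,y \right)} = 2 \left(Z y + y\right) = 2 \left(y + Z y\right) = 2 y + 2 Z y$)
$O{\left(C \right)} = 2 - C$
$t{\left(h \right)} = 2 - 2 h \left(1 + h\right)$
$-77938 - t{\left(195 \right)} = -77938 - \left(2 - 390 \left(1 + 195\right)\right) = -77938 - \left(2 - 390 \cdot 196\right) = -77938 - \left(2 - 76440\right) = -77938 - -76438 = -77938 + 76438 = -1500$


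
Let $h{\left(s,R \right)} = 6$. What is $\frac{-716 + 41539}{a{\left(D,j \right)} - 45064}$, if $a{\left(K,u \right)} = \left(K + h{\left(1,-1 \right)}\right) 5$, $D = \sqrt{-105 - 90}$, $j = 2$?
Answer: $- \frac{1838422982}{2028066031} - \frac{204115 i \sqrt{195}}{2028066031} \approx -0.90649 - 0.0014054 i$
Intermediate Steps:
$D = i \sqrt{195}$ ($D = \sqrt{-195} = i \sqrt{195} \approx 13.964 i$)
$a{\left(K,u \right)} = 30 + 5 K$ ($a{\left(K,u \right)} = \left(K + 6\right) 5 = \left(6 + K\right) 5 = 30 + 5 K$)
$\frac{-716 + 41539}{a{\left(D,j \right)} - 45064} = \frac{-716 + 41539}{\left(30 + 5 i \sqrt{195}\right) - 45064} = \frac{40823}{\left(30 + 5 i \sqrt{195}\right) - 45064} = \frac{40823}{-45034 + 5 i \sqrt{195}}$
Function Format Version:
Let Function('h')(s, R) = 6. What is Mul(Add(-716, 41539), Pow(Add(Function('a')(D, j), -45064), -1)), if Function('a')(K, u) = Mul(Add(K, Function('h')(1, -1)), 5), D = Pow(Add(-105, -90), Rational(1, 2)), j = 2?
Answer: Add(Rational(-1838422982, 2028066031), Mul(Rational(-204115, 2028066031), I, Pow(195, Rational(1, 2)))) ≈ Add(-0.90649, Mul(-0.0014054, I))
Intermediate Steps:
D = Mul(I, Pow(195, Rational(1, 2))) (D = Pow(-195, Rational(1, 2)) = Mul(I, Pow(195, Rational(1, 2))) ≈ Mul(13.964, I))
Function('a')(K, u) = Add(30, Mul(5, K)) (Function('a')(K, u) = Mul(Add(K, 6), 5) = Mul(Add(6, K), 5) = Add(30, Mul(5, K)))
Mul(Add(-716, 41539), Pow(Add(Function('a')(D, j), -45064), -1)) = Mul(Add(-716, 41539), Pow(Add(Add(30, Mul(5, Mul(I, Pow(195, Rational(1, 2))))), -45064), -1)) = Mul(40823, Pow(Add(Add(30, Mul(5, I, Pow(195, Rational(1, 2)))), -45064), -1)) = Mul(40823, Pow(Add(-45034, Mul(5, I, Pow(195, Rational(1, 2)))), -1))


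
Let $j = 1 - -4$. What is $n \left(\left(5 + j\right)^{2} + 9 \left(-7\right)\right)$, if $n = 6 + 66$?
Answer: $2664$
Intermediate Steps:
$n = 72$
$j = 5$ ($j = 1 + 4 = 5$)
$n \left(\left(5 + j\right)^{2} + 9 \left(-7\right)\right) = 72 \left(\left(5 + 5\right)^{2} + 9 \left(-7\right)\right) = 72 \left(10^{2} - 63\right) = 72 \left(100 - 63\right) = 72 \cdot 37 = 2664$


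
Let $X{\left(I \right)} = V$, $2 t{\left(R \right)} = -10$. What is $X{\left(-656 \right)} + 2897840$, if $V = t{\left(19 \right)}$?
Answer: $2897835$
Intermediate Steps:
$t{\left(R \right)} = -5$ ($t{\left(R \right)} = \frac{1}{2} \left(-10\right) = -5$)
$V = -5$
$X{\left(I \right)} = -5$
$X{\left(-656 \right)} + 2897840 = -5 + 2897840 = 2897835$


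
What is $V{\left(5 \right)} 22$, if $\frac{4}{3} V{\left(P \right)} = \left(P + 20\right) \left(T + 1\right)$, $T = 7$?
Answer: $3300$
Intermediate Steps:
$V{\left(P \right)} = 120 + 6 P$ ($V{\left(P \right)} = \frac{3 \left(P + 20\right) \left(7 + 1\right)}{4} = \frac{3 \left(20 + P\right) 8}{4} = \frac{3 \left(160 + 8 P\right)}{4} = 120 + 6 P$)
$V{\left(5 \right)} 22 = \left(120 + 6 \cdot 5\right) 22 = \left(120 + 30\right) 22 = 150 \cdot 22 = 3300$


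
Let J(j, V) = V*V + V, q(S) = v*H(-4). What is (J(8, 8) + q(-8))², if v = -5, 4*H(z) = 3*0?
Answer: 5184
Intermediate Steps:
H(z) = 0 (H(z) = (3*0)/4 = (¼)*0 = 0)
q(S) = 0 (q(S) = -5*0 = 0)
J(j, V) = V + V² (J(j, V) = V² + V = V + V²)
(J(8, 8) + q(-8))² = (8*(1 + 8) + 0)² = (8*9 + 0)² = (72 + 0)² = 72² = 5184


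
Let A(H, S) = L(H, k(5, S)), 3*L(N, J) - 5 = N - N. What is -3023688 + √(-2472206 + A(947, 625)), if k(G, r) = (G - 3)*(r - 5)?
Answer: -3023688 + I*√22249839/3 ≈ -3.0237e+6 + 1572.3*I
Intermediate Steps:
k(G, r) = (-5 + r)*(-3 + G) (k(G, r) = (-3 + G)*(-5 + r) = (-5 + r)*(-3 + G))
L(N, J) = 5/3 (L(N, J) = 5/3 + (N - N)/3 = 5/3 + (⅓)*0 = 5/3 + 0 = 5/3)
A(H, S) = 5/3
-3023688 + √(-2472206 + A(947, 625)) = -3023688 + √(-2472206 + 5/3) = -3023688 + √(-7416613/3) = -3023688 + I*√22249839/3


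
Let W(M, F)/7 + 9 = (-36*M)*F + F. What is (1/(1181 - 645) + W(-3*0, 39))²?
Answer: 12669978721/287296 ≈ 44101.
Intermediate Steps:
W(M, F) = -63 + 7*F - 252*F*M (W(M, F) = -63 + 7*((-36*M)*F + F) = -63 + 7*(-36*F*M + F) = -63 + 7*(F - 36*F*M) = -63 + (7*F - 252*F*M) = -63 + 7*F - 252*F*M)
(1/(1181 - 645) + W(-3*0, 39))² = (1/(1181 - 645) + (-63 + 7*39 - 252*39*(-3*0)))² = (1/536 + (-63 + 273 - 252*39*0))² = (1/536 + (-63 + 273 + 0))² = (1/536 + 210)² = (112561/536)² = 12669978721/287296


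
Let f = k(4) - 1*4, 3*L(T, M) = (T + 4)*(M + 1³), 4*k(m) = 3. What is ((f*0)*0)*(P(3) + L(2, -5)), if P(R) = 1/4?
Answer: 0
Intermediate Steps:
k(m) = ¾ (k(m) = (¼)*3 = ¾)
P(R) = ¼ (P(R) = 1*(¼) = ¼)
L(T, M) = (1 + M)*(4 + T)/3 (L(T, M) = ((T + 4)*(M + 1³))/3 = ((4 + T)*(M + 1))/3 = ((4 + T)*(1 + M))/3 = ((1 + M)*(4 + T))/3 = (1 + M)*(4 + T)/3)
f = -13/4 (f = ¾ - 1*4 = ¾ - 4 = -13/4 ≈ -3.2500)
((f*0)*0)*(P(3) + L(2, -5)) = (-13/4*0*0)*(¼ + (4/3 + (⅓)*2 + (4/3)*(-5) + (⅓)*(-5)*2)) = (0*0)*(¼ + (4/3 + ⅔ - 20/3 - 10/3)) = 0*(¼ - 8) = 0*(-31/4) = 0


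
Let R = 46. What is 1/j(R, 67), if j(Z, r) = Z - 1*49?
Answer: -⅓ ≈ -0.33333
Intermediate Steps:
j(Z, r) = -49 + Z (j(Z, r) = Z - 49 = -49 + Z)
1/j(R, 67) = 1/(-49 + 46) = 1/(-3) = -⅓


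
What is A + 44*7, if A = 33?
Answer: 341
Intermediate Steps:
A + 44*7 = 33 + 44*7 = 33 + 308 = 341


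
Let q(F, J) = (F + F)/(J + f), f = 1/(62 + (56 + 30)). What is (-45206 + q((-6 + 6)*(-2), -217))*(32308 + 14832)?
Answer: -2131010840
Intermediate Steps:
f = 1/148 (f = 1/(62 + 86) = 1/148 ≈ 0.0067568)
q(F, J) = 2*F/(1/148 + J) (q(F, J) = (F + F)/(J + 1/148) = (2*F)/(1/148 + J) = 2*F/(1/148 + J))
(-45206 + q((-6 + 6)*(-2), -217))*(32308 + 14832) = (-45206 + 296*((-6 + 6)*(-2))/(1 + 148*(-217)))*(32308 + 14832) = (-45206 + 296*(0*(-2))/(1 - 32116))*47140 = (-45206 + 296*0/(-32115))*47140 = (-45206 + 296*0*(-1/32115))*47140 = (-45206 + 0)*47140 = -45206*47140 = -2131010840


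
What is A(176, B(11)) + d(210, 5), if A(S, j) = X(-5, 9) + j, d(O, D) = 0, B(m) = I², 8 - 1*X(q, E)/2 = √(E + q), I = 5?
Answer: 37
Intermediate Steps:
X(q, E) = 16 - 2*√(E + q)
B(m) = 25 (B(m) = 5² = 25)
A(S, j) = 12 + j (A(S, j) = (16 - 2*√(9 - 5)) + j = (16 - 2*√4) + j = (16 - 2*2) + j = (16 - 4) + j = 12 + j)
A(176, B(11)) + d(210, 5) = (12 + 25) + 0 = 37 + 0 = 37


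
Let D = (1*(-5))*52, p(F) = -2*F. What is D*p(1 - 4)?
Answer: -1560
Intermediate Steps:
D = -260 (D = -5*52 = -260)
D*p(1 - 4) = -(-520)*(1 - 4) = -(-520)*(-3) = -260*6 = -1560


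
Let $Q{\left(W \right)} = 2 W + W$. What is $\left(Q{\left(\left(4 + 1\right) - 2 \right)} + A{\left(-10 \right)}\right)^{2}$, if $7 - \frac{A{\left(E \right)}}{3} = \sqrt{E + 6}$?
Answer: $864 - 360 i \approx 864.0 - 360.0 i$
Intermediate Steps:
$A{\left(E \right)} = 21 - 3 \sqrt{6 + E}$ ($A{\left(E \right)} = 21 - 3 \sqrt{E + 6} = 21 - 3 \sqrt{6 + E}$)
$Q{\left(W \right)} = 3 W$
$\left(Q{\left(\left(4 + 1\right) - 2 \right)} + A{\left(-10 \right)}\right)^{2} = \left(3 \left(\left(4 + 1\right) - 2\right) + \left(21 - 3 \sqrt{6 - 10}\right)\right)^{2} = \left(3 \left(5 - 2\right) + \left(21 - 3 \sqrt{-4}\right)\right)^{2} = \left(3 \cdot 3 + \left(21 - 3 \cdot 2 i\right)\right)^{2} = \left(9 + \left(21 - 6 i\right)\right)^{2} = \left(30 - 6 i\right)^{2}$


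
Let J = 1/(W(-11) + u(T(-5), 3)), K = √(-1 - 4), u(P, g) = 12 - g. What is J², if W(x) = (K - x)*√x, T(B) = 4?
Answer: (9 - √55 + 11*I*√11)⁻² ≈ -0.00074708 - 6.4987e-5*I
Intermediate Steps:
K = I*√5 (K = √(-5) = I*√5 ≈ 2.2361*I)
W(x) = √x*(-x + I*√5) (W(x) = (I*√5 - x)*√x = (-x + I*√5)*√x = √x*(-x + I*√5))
J = 1/(9 + I*√11*(11 + I*√5)) (J = 1/(√(-11)*(-1*(-11) + I*√5) + (12 - 1*3)) = 1/((I*√11)*(11 + I*√5) + (12 - 3)) = 1/(I*√11*(11 + I*√5) + 9) = 1/(9 + I*√11*(11 + I*√5)) ≈ 0.0011877 - 0.027359*I)
J² = (1/(9 - √55 + 11*I*√11))² = (9 - √55 + 11*I*√11)⁻²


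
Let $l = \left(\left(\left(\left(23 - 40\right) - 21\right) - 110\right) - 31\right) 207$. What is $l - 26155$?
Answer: $-63208$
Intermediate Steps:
$l = -37053$ ($l = \left(\left(\left(-17 - 21\right) - 110\right) - 31\right) 207 = \left(\left(-38 - 110\right) - 31\right) 207 = \left(-148 - 31\right) 207 = \left(-179\right) 207 = -37053$)
$l - 26155 = -37053 - 26155 = -63208$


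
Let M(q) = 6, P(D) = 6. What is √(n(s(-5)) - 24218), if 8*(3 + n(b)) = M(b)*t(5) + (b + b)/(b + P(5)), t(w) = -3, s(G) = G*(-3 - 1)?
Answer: I*√16374787/26 ≈ 155.64*I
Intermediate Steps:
s(G) = -4*G (s(G) = G*(-4) = -4*G)
n(b) = -21/4 + b/(4*(6 + b)) (n(b) = -3 + (6*(-3) + (b + b)/(b + 6))/8 = -3 + (-18 + (2*b)/(6 + b))/8 = -3 + (-18 + 2*b/(6 + b))/8 = -3 + (-9/4 + b/(4*(6 + b))) = -21/4 + b/(4*(6 + b)))
√(n(s(-5)) - 24218) = √((-63 - (-40)*(-5))/(2*(6 - 4*(-5))) - 24218) = √((-63 - 10*20)/(2*(6 + 20)) - 24218) = √((½)*(-63 - 200)/26 - 24218) = √((½)*(1/26)*(-263) - 24218) = √(-263/52 - 24218) = √(-1259599/52) = I*√16374787/26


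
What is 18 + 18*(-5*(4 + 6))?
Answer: -882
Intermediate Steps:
18 + 18*(-5*(4 + 6)) = 18 + 18*(-5*10) = 18 + 18*(-50) = 18 - 900 = -882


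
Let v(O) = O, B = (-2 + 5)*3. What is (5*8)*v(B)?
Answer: 360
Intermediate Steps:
B = 9 (B = 3*3 = 9)
(5*8)*v(B) = (5*8)*9 = 40*9 = 360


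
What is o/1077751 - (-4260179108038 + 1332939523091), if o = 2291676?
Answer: 3154835389918505873/1077751 ≈ 2.9272e+12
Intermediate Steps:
o/1077751 - (-4260179108038 + 1332939523091) = 2291676/1077751 - (-4260179108038 + 1332939523091) = 2291676*(1/1077751) - 1550779/(1/(-4150734 + (1403612 + 859529))) = 2291676/1077751 - 1550779/(1/(-4150734 + 2263141)) = 2291676/1077751 - 1550779/(1/(-1887593)) = 2291676/1077751 - 1550779/(-1/1887593) = 2291676/1077751 - 1550779*(-1887593) = 2291676/1077751 + 2927239584947 = 3154835389918505873/1077751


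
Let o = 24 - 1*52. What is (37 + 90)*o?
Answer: -3556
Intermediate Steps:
o = -28 (o = 24 - 52 = -28)
(37 + 90)*o = (37 + 90)*(-28) = 127*(-28) = -3556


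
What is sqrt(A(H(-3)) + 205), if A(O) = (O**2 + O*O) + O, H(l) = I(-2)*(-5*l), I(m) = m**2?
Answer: sqrt(7465) ≈ 86.400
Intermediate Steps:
H(l) = -20*l (H(l) = (-2)**2*(-5*l) = 4*(-5*l) = -20*l)
A(O) = O + 2*O**2 (A(O) = (O**2 + O**2) + O = 2*O**2 + O = O + 2*O**2)
sqrt(A(H(-3)) + 205) = sqrt((-20*(-3))*(1 + 2*(-20*(-3))) + 205) = sqrt(60*(1 + 2*60) + 205) = sqrt(60*(1 + 120) + 205) = sqrt(60*121 + 205) = sqrt(7260 + 205) = sqrt(7465)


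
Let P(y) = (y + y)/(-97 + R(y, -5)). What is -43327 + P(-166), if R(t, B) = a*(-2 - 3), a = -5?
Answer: -779803/18 ≈ -43322.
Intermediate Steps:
R(t, B) = 25 (R(t, B) = -5*(-2 - 3) = -5*(-5) = 25)
P(y) = -y/36 (P(y) = (y + y)/(-97 + 25) = (2*y)/(-72) = (2*y)*(-1/72) = -y/36)
-43327 + P(-166) = -43327 - 1/36*(-166) = -43327 + 83/18 = -779803/18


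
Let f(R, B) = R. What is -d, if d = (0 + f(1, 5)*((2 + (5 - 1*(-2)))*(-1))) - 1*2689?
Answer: 2698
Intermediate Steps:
d = -2698 (d = (0 + 1*((2 + (5 - 1*(-2)))*(-1))) - 1*2689 = (0 + 1*((2 + (5 + 2))*(-1))) - 2689 = (0 + 1*((2 + 7)*(-1))) - 2689 = (0 + 1*(9*(-1))) - 2689 = (0 + 1*(-9)) - 2689 = (0 - 9) - 2689 = -9 - 2689 = -2698)
-d = -1*(-2698) = 2698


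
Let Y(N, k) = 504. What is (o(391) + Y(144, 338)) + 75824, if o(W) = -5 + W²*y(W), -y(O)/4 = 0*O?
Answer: 76323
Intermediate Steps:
y(O) = 0 (y(O) = -0*O = -4*0 = 0)
o(W) = -5 (o(W) = -5 + W²*0 = -5 + 0 = -5)
(o(391) + Y(144, 338)) + 75824 = (-5 + 504) + 75824 = 499 + 75824 = 76323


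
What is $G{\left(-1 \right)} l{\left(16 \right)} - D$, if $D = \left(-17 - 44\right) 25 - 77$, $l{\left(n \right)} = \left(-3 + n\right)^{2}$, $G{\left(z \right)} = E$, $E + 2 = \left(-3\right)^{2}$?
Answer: $2785$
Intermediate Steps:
$E = 7$ ($E = -2 + \left(-3\right)^{2} = -2 + 9 = 7$)
$G{\left(z \right)} = 7$
$D = -1602$ ($D = \left(-61\right) 25 - 77 = -1525 - 77 = -1602$)
$G{\left(-1 \right)} l{\left(16 \right)} - D = 7 \left(-3 + 16\right)^{2} - -1602 = 7 \cdot 13^{2} + 1602 = 7 \cdot 169 + 1602 = 1183 + 1602 = 2785$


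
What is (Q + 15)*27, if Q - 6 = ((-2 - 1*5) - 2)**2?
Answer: 2754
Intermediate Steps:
Q = 87 (Q = 6 + ((-2 - 1*5) - 2)**2 = 6 + ((-2 - 5) - 2)**2 = 6 + (-7 - 2)**2 = 6 + (-9)**2 = 6 + 81 = 87)
(Q + 15)*27 = (87 + 15)*27 = 102*27 = 2754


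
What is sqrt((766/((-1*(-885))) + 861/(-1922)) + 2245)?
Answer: sqrt(6760316613090)/54870 ≈ 47.386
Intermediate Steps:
sqrt((766/((-1*(-885))) + 861/(-1922)) + 2245) = sqrt((766/885 + 861*(-1/1922)) + 2245) = sqrt((766*(1/885) - 861/1922) + 2245) = sqrt((766/885 - 861/1922) + 2245) = sqrt(710267/1700970 + 2245) = sqrt(3819387917/1700970) = sqrt(6760316613090)/54870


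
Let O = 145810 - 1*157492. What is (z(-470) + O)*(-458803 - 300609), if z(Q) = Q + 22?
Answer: 9211667560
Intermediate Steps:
z(Q) = 22 + Q
O = -11682 (O = 145810 - 157492 = -11682)
(z(-470) + O)*(-458803 - 300609) = ((22 - 470) - 11682)*(-458803 - 300609) = (-448 - 11682)*(-759412) = -12130*(-759412) = 9211667560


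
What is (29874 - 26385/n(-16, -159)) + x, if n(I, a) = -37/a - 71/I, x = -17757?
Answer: 76838637/11881 ≈ 6467.4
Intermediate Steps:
n(I, a) = -71/I - 37/a
(29874 - 26385/n(-16, -159)) + x = (29874 - 26385/(-71/(-16) - 37/(-159))) - 17757 = (29874 - 26385/(-71*(-1/16) - 37*(-1/159))) - 17757 = (29874 - 26385/(71/16 + 37/159)) - 17757 = (29874 - 26385/11881/2544) - 17757 = (29874 - 26385*2544/11881) - 17757 = (29874 - 67123440/11881) - 17757 = 287809554/11881 - 17757 = 76838637/11881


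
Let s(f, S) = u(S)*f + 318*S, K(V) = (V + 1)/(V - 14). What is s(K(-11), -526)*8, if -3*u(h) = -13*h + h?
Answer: -6724384/5 ≈ -1.3449e+6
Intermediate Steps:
u(h) = 4*h (u(h) = -(-13*h + h)/3 = -(-4)*h = 4*h)
K(V) = (1 + V)/(-14 + V)
s(f, S) = 318*S + 4*S*f (s(f, S) = (4*S)*f + 318*S = 4*S*f + 318*S = 318*S + 4*S*f)
s(K(-11), -526)*8 = (2*(-526)*(159 + 2*((1 - 11)/(-14 - 11))))*8 = (2*(-526)*(159 + 2*(-10/(-25))))*8 = (2*(-526)*(159 + 2*(-1/25*(-10))))*8 = (2*(-526)*(159 + 2*(⅖)))*8 = (2*(-526)*(159 + ⅘))*8 = (2*(-526)*(799/5))*8 = -840548/5*8 = -6724384/5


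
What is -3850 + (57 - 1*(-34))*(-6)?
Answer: -4396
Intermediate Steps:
-3850 + (57 - 1*(-34))*(-6) = -3850 + (57 + 34)*(-6) = -3850 + 91*(-6) = -3850 - 546 = -4396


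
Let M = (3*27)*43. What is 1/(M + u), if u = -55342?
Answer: -1/51859 ≈ -1.9283e-5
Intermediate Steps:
M = 3483 (M = 81*43 = 3483)
1/(M + u) = 1/(3483 - 55342) = 1/(-51859) = -1/51859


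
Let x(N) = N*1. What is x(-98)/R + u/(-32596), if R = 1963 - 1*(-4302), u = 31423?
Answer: -28579929/29173420 ≈ -0.97966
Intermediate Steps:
R = 6265 (R = 1963 + 4302 = 6265)
x(N) = N
x(-98)/R + u/(-32596) = -98/6265 + 31423/(-32596) = -98*1/6265 + 31423*(-1/32596) = -14/895 - 31423/32596 = -28579929/29173420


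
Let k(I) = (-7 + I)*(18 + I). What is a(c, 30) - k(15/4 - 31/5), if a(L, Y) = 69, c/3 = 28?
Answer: 86379/400 ≈ 215.95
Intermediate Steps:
c = 84 (c = 3*28 = 84)
a(c, 30) - k(15/4 - 31/5) = 69 - (-126 + (15/4 - 31/5)² + 11*(15/4 - 31/5)) = 69 - (-126 + (-49/20)² + 11*(-49/20)) = 69 - (-126 + 2401/400 - 539/20) = 69 - 1*(-58779/400) = 69 + 58779/400 = 86379/400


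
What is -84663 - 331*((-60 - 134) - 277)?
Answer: 71238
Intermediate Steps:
-84663 - 331*((-60 - 134) - 277) = -84663 - 331*(-194 - 277) = -84663 - 331*(-471) = -84663 + 155901 = 71238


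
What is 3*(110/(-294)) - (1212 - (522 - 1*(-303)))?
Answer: -19018/49 ≈ -388.12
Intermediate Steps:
3*(110/(-294)) - (1212 - (522 - 1*(-303))) = 3*(110*(-1/294)) - (1212 - (522 + 303)) = 3*(-55/147) - (1212 - 1*825) = -55/49 - (1212 - 825) = -55/49 - 1*387 = -55/49 - 387 = -19018/49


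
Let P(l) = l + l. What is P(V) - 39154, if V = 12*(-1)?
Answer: -39178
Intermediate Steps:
V = -12
P(l) = 2*l
P(V) - 39154 = 2*(-12) - 39154 = -24 - 39154 = -39178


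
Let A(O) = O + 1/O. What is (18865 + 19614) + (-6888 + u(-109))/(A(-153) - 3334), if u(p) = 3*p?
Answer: 20530112143/533512 ≈ 38481.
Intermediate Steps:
(18865 + 19614) + (-6888 + u(-109))/(A(-153) - 3334) = (18865 + 19614) + (-6888 + 3*(-109))/((-153 + 1/(-153)) - 3334) = 38479 + (-6888 - 327)/((-153 - 1/153) - 3334) = 38479 - 7215/(-23410/153 - 3334) = 38479 - 7215/(-533512/153) = 38479 - 7215*(-153/533512) = 38479 + 1103895/533512 = 20530112143/533512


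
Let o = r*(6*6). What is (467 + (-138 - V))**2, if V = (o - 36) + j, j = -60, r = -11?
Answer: 674041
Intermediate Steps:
o = -396 (o = -66*6 = -11*36 = -396)
V = -492 (V = (-396 - 36) - 60 = -432 - 60 = -492)
(467 + (-138 - V))**2 = (467 + (-138 - 1*(-492)))**2 = (467 + (-138 + 492))**2 = (467 + 354)**2 = 821**2 = 674041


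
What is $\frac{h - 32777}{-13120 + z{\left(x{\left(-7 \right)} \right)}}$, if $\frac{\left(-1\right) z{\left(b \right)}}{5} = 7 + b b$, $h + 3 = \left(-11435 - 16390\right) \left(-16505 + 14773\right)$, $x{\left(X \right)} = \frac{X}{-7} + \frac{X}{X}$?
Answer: $- \frac{9632024}{2635} \approx -3655.4$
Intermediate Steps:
$x{\left(X \right)} = 1 - \frac{X}{7}$ ($x{\left(X \right)} = X \left(- \frac{1}{7}\right) + 1 = - \frac{X}{7} + 1 = 1 - \frac{X}{7}$)
$h = 48192897$ ($h = -3 + \left(-11435 - 16390\right) \left(-16505 + 14773\right) = -3 - -48192900 = -3 + 48192900 = 48192897$)
$z{\left(b \right)} = -35 - 5 b^{2}$ ($z{\left(b \right)} = - 5 \left(7 + b b\right) = - 5 \left(7 + b^{2}\right) = -35 - 5 b^{2}$)
$\frac{h - 32777}{-13120 + z{\left(x{\left(-7 \right)} \right)}} = \frac{48192897 - 32777}{-13120 - \left(35 + 5 \left(1 - -1\right)^{2}\right)} = \frac{48160120}{-13120 - \left(35 + 5 \left(1 + 1\right)^{2}\right)} = \frac{48160120}{-13120 - \left(35 + 5 \cdot 2^{2}\right)} = \frac{48160120}{-13120 - 55} = \frac{48160120}{-13175} = 48160120 \left(- \frac{1}{13175}\right) = - \frac{9632024}{2635}$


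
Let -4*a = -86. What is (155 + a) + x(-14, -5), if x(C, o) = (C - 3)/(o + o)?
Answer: 891/5 ≈ 178.20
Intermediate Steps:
x(C, o) = (-3 + C)/(2*o) (x(C, o) = (-3 + C)/((2*o)) = (-3 + C)*(1/(2*o)) = (-3 + C)/(2*o))
a = 43/2 (a = -¼*(-86) = 43/2 ≈ 21.500)
(155 + a) + x(-14, -5) = (155 + 43/2) + (½)*(-3 - 14)/(-5) = 353/2 + (½)*(-⅕)*(-17) = 353/2 + 17/10 = 891/5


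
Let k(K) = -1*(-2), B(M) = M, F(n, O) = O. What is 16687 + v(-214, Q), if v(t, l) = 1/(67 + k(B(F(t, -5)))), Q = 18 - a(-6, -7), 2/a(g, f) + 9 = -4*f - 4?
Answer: 1151404/69 ≈ 16687.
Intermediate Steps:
k(K) = 2
a(g, f) = 2/(-13 - 4*f) (a(g, f) = 2/(-9 + (-4*f - 4)) = 2/(-9 + (-4 - 4*f)) = 2/(-13 - 4*f))
Q = 268/15 (Q = 18 - (-2)/(13 + 4*(-7)) = 18 - (-2)/(13 - 28) = 18 - (-2)/(-15) = 18 - (-2)*(-1)/15 = 18 - 1*2/15 = 18 - 2/15 = 268/15 ≈ 17.867)
v(t, l) = 1/69 (v(t, l) = 1/(67 + 2) = 1/69)
16687 + v(-214, Q) = 16687 + 1/69 = 1151404/69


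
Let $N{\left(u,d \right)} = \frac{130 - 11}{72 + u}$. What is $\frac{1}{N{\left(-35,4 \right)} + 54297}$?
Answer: $\frac{37}{2009108} \approx 1.8416 \cdot 10^{-5}$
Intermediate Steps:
$N{\left(u,d \right)} = \frac{119}{72 + u}$
$\frac{1}{N{\left(-35,4 \right)} + 54297} = \frac{1}{\frac{119}{72 - 35} + 54297} = \frac{1}{\frac{119}{37} + 54297} = \frac{1}{\frac{2009108}{37}} = \frac{37}{2009108}$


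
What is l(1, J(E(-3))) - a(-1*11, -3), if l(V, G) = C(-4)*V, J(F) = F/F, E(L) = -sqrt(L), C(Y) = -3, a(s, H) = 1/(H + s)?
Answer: -41/14 ≈ -2.9286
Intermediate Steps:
J(F) = 1
l(V, G) = -3*V
l(1, J(E(-3))) - a(-1*11, -3) = -3*1 - 1/(-3 - 1*11) = -3 - 1/(-3 - 11) = -3 - 1/(-14) = -3 - 1*(-1/14) = -3 + 1/14 = -41/14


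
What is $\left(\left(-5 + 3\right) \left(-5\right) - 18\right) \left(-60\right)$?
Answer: $480$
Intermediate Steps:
$\left(\left(-5 + 3\right) \left(-5\right) - 18\right) \left(-60\right) = \left(\left(-2\right) \left(-5\right) - 18\right) \left(-60\right) = \left(10 - 18\right) \left(-60\right) = \left(-8\right) \left(-60\right) = 480$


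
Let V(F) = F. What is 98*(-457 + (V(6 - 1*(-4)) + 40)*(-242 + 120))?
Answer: -642586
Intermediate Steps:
98*(-457 + (V(6 - 1*(-4)) + 40)*(-242 + 120)) = 98*(-457 + ((6 - 1*(-4)) + 40)*(-242 + 120)) = 98*(-457 + ((6 + 4) + 40)*(-122)) = 98*(-457 + (10 + 40)*(-122)) = 98*(-457 + 50*(-122)) = 98*(-457 - 6100) = 98*(-6557) = -642586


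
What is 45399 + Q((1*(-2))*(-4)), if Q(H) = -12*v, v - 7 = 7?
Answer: 45231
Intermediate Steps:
v = 14 (v = 7 + 7 = 14)
Q(H) = -168 (Q(H) = -12*14 = -168)
45399 + Q((1*(-2))*(-4)) = 45399 - 168 = 45231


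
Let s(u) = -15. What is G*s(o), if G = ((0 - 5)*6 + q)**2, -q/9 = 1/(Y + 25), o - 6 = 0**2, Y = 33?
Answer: -45885015/3364 ≈ -13640.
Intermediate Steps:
o = 6 (o = 6 + 0**2 = 6 + 0 = 6)
q = -9/58 (q = -9/(33 + 25) = -9/58 ≈ -0.15517)
G = 3059001/3364 (G = ((0 - 5)*6 - 9/58)**2 = (-5*6 - 9/58)**2 = (-30 - 9/58)**2 = (-1749/58)**2 = 3059001/3364 ≈ 909.33)
G*s(o) = (3059001/3364)*(-15) = -45885015/3364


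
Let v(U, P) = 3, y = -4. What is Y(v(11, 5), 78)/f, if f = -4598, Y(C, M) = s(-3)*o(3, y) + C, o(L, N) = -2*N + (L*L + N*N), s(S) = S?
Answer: 48/2299 ≈ 0.020879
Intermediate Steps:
o(L, N) = L² + N² - 2*N (o(L, N) = -2*N + (L² + N²) = L² + N² - 2*N)
Y(C, M) = -99 + C (Y(C, M) = -3*(3² + (-4)² - 2*(-4)) + C = -3*(9 + 16 + 8) + C = -3*33 + C = -99 + C)
Y(v(11, 5), 78)/f = (-99 + 3)/(-4598) = -96*(-1/4598) = 48/2299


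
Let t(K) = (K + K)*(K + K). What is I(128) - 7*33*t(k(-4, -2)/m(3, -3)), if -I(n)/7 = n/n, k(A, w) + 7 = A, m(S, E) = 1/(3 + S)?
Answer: -4024951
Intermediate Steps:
k(A, w) = -7 + A
t(K) = 4*K**2 (t(K) = (2*K)*(2*K) = 4*K**2)
I(n) = -7 (I(n) = -7*n/n = -7*1 = -7)
I(128) - 7*33*t(k(-4, -2)/m(3, -3)) = -7 - 7*33*4*((-7 - 4)/(1/(3 + 3)))**2 = -7 - 231*4*(-11/(1/6))**2 = -7 - 231*4*(-11/1/6)**2 = -7 - 231*4*(-11*6)**2 = -7 - 231*4*(-66)**2 = -7 - 231*4*4356 = -7 - 231*17424 = -7 - 1*4024944 = -7 - 4024944 = -4024951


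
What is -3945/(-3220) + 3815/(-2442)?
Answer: -265061/786324 ≈ -0.33709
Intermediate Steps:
-3945/(-3220) + 3815/(-2442) = -3945*(-1/3220) + 3815*(-1/2442) = 789/644 - 3815/2442 = -265061/786324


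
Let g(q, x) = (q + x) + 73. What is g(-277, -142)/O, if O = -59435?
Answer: 346/59435 ≈ 0.0058215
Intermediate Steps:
g(q, x) = 73 + q + x
g(-277, -142)/O = (73 - 277 - 142)/(-59435) = -346*(-1/59435) = 346/59435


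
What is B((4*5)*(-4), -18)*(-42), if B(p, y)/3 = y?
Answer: 2268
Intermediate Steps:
B(p, y) = 3*y
B((4*5)*(-4), -18)*(-42) = (3*(-18))*(-42) = -54*(-42) = 2268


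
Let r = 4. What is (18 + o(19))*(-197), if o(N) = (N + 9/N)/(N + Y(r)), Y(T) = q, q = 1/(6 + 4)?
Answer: -13597334/3629 ≈ -3746.9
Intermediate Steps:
q = ⅒ (q = 1/10 = ⅒ ≈ 0.10000)
Y(T) = ⅒
o(N) = (N + 9/N)/(⅒ + N) (o(N) = (N + 9/N)/(N + ⅒) = (N + 9/N)/(⅒ + N))
(18 + o(19))*(-197) = (18 + 10*(9 + 19²)/(19*(1 + 10*19)))*(-197) = (18 + 10*(1/19)*(9 + 361)/(1 + 190))*(-197) = (18 + 10*(1/19)*370/191)*(-197) = (18 + 10*(1/19)*(1/191)*370)*(-197) = (18 + 3700/3629)*(-197) = (69022/3629)*(-197) = -13597334/3629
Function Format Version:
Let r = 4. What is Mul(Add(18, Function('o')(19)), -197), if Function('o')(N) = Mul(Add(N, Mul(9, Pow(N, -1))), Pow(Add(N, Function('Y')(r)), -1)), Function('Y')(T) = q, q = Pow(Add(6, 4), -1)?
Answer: Rational(-13597334, 3629) ≈ -3746.9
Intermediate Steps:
q = Rational(1, 10) (q = Pow(10, -1) = Rational(1, 10) ≈ 0.10000)
Function('Y')(T) = Rational(1, 10)
Function('o')(N) = Mul(Pow(Add(Rational(1, 10), N), -1), Add(N, Mul(9, Pow(N, -1)))) (Function('o')(N) = Mul(Add(N, Mul(9, Pow(N, -1))), Pow(Add(N, Rational(1, 10)), -1)) = Mul(Add(N, Mul(9, Pow(N, -1))), Pow(Add(Rational(1, 10), N), -1)) = Mul(Pow(Add(Rational(1, 10), N), -1), Add(N, Mul(9, Pow(N, -1)))))
Mul(Add(18, Function('o')(19)), -197) = Mul(Add(18, Mul(10, Pow(19, -1), Pow(Add(1, Mul(10, 19)), -1), Add(9, Pow(19, 2)))), -197) = Mul(Add(18, Mul(10, Rational(1, 19), Pow(Add(1, 190), -1), Add(9, 361))), -197) = Mul(Add(18, Mul(10, Rational(1, 19), Pow(191, -1), 370)), -197) = Mul(Add(18, Mul(10, Rational(1, 19), Rational(1, 191), 370)), -197) = Mul(Add(18, Rational(3700, 3629)), -197) = Mul(Rational(69022, 3629), -197) = Rational(-13597334, 3629)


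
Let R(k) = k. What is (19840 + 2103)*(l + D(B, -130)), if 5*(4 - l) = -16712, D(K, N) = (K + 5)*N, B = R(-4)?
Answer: 352887326/5 ≈ 7.0577e+7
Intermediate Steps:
B = -4
D(K, N) = N*(5 + K) (D(K, N) = (5 + K)*N = N*(5 + K))
l = 16732/5 (l = 4 - ⅕*(-16712) = 4 + 16712/5 = 16732/5 ≈ 3346.4)
(19840 + 2103)*(l + D(B, -130)) = (19840 + 2103)*(16732/5 - 130*(5 - 4)) = 21943*(16732/5 - 130*1) = 21943*(16732/5 - 130) = 21943*(16082/5) = 352887326/5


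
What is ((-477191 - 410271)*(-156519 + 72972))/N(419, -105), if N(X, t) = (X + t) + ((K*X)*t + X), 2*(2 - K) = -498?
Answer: -37072393857/5521006 ≈ -6714.8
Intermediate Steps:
K = 251 (K = 2 - ½*(-498) = 2 + 249 = 251)
N(X, t) = t + 2*X + 251*X*t (N(X, t) = (X + t) + ((251*X)*t + X) = (X + t) + (251*X*t + X) = (X + t) + (X + 251*X*t) = t + 2*X + 251*X*t)
((-477191 - 410271)*(-156519 + 72972))/N(419, -105) = ((-477191 - 410271)*(-156519 + 72972))/(-105 + 2*419 + 251*419*(-105)) = (-887462*(-83547))/(-105 + 838 - 11042745) = 74144787714/(-11042012) = 74144787714*(-1/11042012) = -37072393857/5521006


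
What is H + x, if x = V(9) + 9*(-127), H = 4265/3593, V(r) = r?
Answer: -4070197/3593 ≈ -1132.8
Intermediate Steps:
H = 4265/3593 (H = 4265*(1/3593) = 4265/3593 ≈ 1.1870)
x = -1134 (x = 9 + 9*(-127) = 9 - 1143 = -1134)
H + x = 4265/3593 - 1134 = -4070197/3593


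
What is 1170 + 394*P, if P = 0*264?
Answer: 1170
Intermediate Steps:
P = 0
1170 + 394*P = 1170 + 394*0 = 1170 + 0 = 1170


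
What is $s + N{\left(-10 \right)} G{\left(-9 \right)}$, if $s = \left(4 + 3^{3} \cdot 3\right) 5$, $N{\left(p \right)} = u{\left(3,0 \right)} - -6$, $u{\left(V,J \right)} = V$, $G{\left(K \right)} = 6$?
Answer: $479$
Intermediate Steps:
$N{\left(p \right)} = 9$ ($N{\left(p \right)} = 3 - -6 = 3 + 6 = 9$)
$s = 425$ ($s = \left(4 + 27 \cdot 3\right) 5 = \left(4 + 81\right) 5 = 85 \cdot 5 = 425$)
$s + N{\left(-10 \right)} G{\left(-9 \right)} = 425 + 9 \cdot 6 = 425 + 54 = 479$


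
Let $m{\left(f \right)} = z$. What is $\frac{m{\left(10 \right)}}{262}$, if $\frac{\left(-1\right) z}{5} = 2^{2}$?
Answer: $- \frac{10}{131} \approx -0.076336$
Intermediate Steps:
$z = -20$ ($z = - 5 \cdot 2^{2} = \left(-5\right) 4 = -20$)
$m{\left(f \right)} = -20$
$\frac{m{\left(10 \right)}}{262} = - \frac{20}{262} = \left(-20\right) \frac{1}{262} = - \frac{10}{131}$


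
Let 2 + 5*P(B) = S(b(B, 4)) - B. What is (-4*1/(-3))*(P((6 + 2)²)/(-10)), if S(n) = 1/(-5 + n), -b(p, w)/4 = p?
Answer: 34454/19575 ≈ 1.7601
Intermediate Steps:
b(p, w) = -4*p
P(B) = -⅖ - B/5 + 1/(5*(-5 - 4*B)) (P(B) = -⅖ + (1/(-5 - 4*B) - B)/5 = -⅖ + (-B/5 + 1/(5*(-5 - 4*B))) = -⅖ - B/5 + 1/(5*(-5 - 4*B)))
(-4*1/(-3))*(P((6 + 2)²)/(-10)) = (-4*1/(-3))*(((-1 + (-2 - (6 + 2)²)*(5 + 4*(6 + 2)²))/(5*(5 + 4*(6 + 2)²)))/(-10)) = (-4*(-⅓))*(((-1 + (-2 - 1*8²)*(5 + 4*8²))/(5*(5 + 4*8²)))*(-⅒)) = 4*(((-1 + (-2 - 1*64)*(5 + 4*64))/(5*(5 + 4*64)))*(-⅒))/3 = 4*(((-1 + (-2 - 64)*(5 + 256))/(5*(5 + 256)))*(-⅒))/3 = 4*(((⅕)*(-1 - 66*261)/261)*(-⅒))/3 = 4*(((⅕)*(1/261)*(-1 - 17226))*(-⅒))/3 = 4*(((⅕)*(1/261)*(-17227))*(-⅒))/3 = 4*(-17227/1305*(-⅒))/3 = (4/3)*(17227/13050) = 34454/19575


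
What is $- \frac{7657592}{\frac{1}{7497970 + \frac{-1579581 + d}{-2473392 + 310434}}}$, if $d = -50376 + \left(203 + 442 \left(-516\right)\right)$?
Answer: $- \frac{62094632656871464456}{1081479} \approx -5.7416 \cdot 10^{13}$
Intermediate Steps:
$d = -278245$ ($d = -50376 + \left(203 - 228072\right) = -50376 - 227869 = -278245$)
$- \frac{7657592}{\frac{1}{7497970 + \frac{-1579581 + d}{-2473392 + 310434}}} = - \frac{7657592}{\frac{1}{7497970 + \frac{-1579581 - 278245}{-2473392 + 310434}}} = - \frac{7657592}{\frac{1}{7497970 - \frac{1857826}{-2162958}}} = - \frac{7657592}{\frac{1}{7497970 - - \frac{928913}{1081479}}} = - \frac{7657592}{\frac{1}{7497970 + \frac{928913}{1081479}}} = - \frac{7657592}{\frac{1}{\frac{8108898026543}{1081479}}} = - \frac{7657592}{\frac{1081479}{8108898026543}} = \left(-7657592\right) \frac{8108898026543}{1081479} = - \frac{62094632656871464456}{1081479}$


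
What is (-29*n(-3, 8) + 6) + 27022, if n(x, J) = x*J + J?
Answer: 27492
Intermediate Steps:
n(x, J) = J + J*x (n(x, J) = J*x + J = J + J*x)
(-29*n(-3, 8) + 6) + 27022 = (-232*(1 - 3) + 6) + 27022 = (-232*(-2) + 6) + 27022 = (-29*(-16) + 6) + 27022 = (464 + 6) + 27022 = 470 + 27022 = 27492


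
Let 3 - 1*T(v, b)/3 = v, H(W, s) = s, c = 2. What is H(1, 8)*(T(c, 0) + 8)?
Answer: 88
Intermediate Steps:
T(v, b) = 9 - 3*v
H(1, 8)*(T(c, 0) + 8) = 8*((9 - 3*2) + 8) = 8*((9 - 6) + 8) = 8*(3 + 8) = 8*11 = 88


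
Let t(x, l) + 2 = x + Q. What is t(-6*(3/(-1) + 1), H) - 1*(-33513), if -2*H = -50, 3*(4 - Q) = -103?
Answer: 100684/3 ≈ 33561.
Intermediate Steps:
Q = 115/3 (Q = 4 - ⅓*(-103) = 4 + 103/3 = 115/3 ≈ 38.333)
H = 25 (H = -½*(-50) = 25)
t(x, l) = 109/3 + x (t(x, l) = -2 + (x + 115/3) = -2 + (115/3 + x) = 109/3 + x)
t(-6*(3/(-1) + 1), H) - 1*(-33513) = (109/3 - 6*(3/(-1) + 1)) - 1*(-33513) = (109/3 - 6*(3*(-1) + 1)) + 33513 = (109/3 - 6*(-3 + 1)) + 33513 = (109/3 - 6*(-2)) + 33513 = (109/3 + 12) + 33513 = 145/3 + 33513 = 100684/3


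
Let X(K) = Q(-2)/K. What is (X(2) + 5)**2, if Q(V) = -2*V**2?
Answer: 1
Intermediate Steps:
X(K) = -8/K (X(K) = (-2*(-2)**2)/K = (-2*4)/K = -8/K)
(X(2) + 5)**2 = (-8/2 + 5)**2 = (-8*1/2 + 5)**2 = (-4 + 5)**2 = 1**2 = 1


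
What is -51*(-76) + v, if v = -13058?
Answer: -9182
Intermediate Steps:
-51*(-76) + v = -51*(-76) - 13058 = 3876 - 13058 = -9182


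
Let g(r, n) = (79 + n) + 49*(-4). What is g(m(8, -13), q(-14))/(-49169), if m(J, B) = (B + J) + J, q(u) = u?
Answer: 131/49169 ≈ 0.0026643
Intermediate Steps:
m(J, B) = B + 2*J
g(r, n) = -117 + n (g(r, n) = (79 + n) - 196 = -117 + n)
g(m(8, -13), q(-14))/(-49169) = (-117 - 14)/(-49169) = -131*(-1/49169) = 131/49169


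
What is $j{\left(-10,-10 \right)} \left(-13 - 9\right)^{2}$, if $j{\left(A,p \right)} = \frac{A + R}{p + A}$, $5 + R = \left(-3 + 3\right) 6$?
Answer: $363$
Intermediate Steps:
$R = -5$ ($R = -5 + \left(-3 + 3\right) 6 = -5 + 0 \cdot 6 = -5 + 0 = -5$)
$j{\left(A,p \right)} = \frac{-5 + A}{A + p}$ ($j{\left(A,p \right)} = \frac{A - 5}{p + A} = \frac{-5 + A}{A + p}$)
$j{\left(-10,-10 \right)} \left(-13 - 9\right)^{2} = \frac{-5 - 10}{-10 - 10} \left(-13 - 9\right)^{2} = \frac{1}{-20} \left(-15\right) \left(-22\right)^{2} = \left(- \frac{1}{20}\right) \left(-15\right) 484 = \frac{3}{4} \cdot 484 = 363$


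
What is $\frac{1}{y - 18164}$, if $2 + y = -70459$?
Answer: $- \frac{1}{88625} \approx -1.1283 \cdot 10^{-5}$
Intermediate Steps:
$y = -70461$ ($y = -2 - 70459 = -70461$)
$\frac{1}{y - 18164} = \frac{1}{-70461 - 18164} = \frac{1}{-88625} = - \frac{1}{88625}$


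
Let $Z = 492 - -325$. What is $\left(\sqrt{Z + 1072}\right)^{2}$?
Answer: $1889$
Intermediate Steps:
$Z = 817$ ($Z = 492 + 325 = 817$)
$\left(\sqrt{Z + 1072}\right)^{2} = \left(\sqrt{817 + 1072}\right)^{2} = \left(\sqrt{1889}\right)^{2} = 1889$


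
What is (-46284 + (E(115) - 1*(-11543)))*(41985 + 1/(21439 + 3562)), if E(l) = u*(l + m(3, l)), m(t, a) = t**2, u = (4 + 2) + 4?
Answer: -35164893697986/25001 ≈ -1.4065e+9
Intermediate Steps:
u = 10 (u = 6 + 4 = 10)
E(l) = 90 + 10*l (E(l) = 10*(l + 3**2) = 10*(l + 9) = 10*(9 + l) = 90 + 10*l)
(-46284 + (E(115) - 1*(-11543)))*(41985 + 1/(21439 + 3562)) = (-46284 + ((90 + 10*115) - 1*(-11543)))*(41985 + 1/(21439 + 3562)) = (-46284 + ((90 + 1150) + 11543))*(41985 + 1/25001) = (-46284 + (1240 + 11543))*(41985 + 1/25001) = (-46284 + 12783)*(1049666986/25001) = -33501*1049666986/25001 = -35164893697986/25001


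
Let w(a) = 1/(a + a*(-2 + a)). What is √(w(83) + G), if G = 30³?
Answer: √1250684178806/6806 ≈ 164.32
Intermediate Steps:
G = 27000
√(w(83) + G) = √(1/(83*(-1 + 83)) + 27000) = √((1/83)/82 + 27000) = √((1/83)*(1/82) + 27000) = √(1/6806 + 27000) = √(183762001/6806) = √1250684178806/6806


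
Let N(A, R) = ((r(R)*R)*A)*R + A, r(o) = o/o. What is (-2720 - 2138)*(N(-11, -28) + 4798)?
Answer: 18640146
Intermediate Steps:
r(o) = 1
N(A, R) = A + A*R² (N(A, R) = ((1*R)*A)*R + A = (R*A)*R + A = (A*R)*R + A = A*R² + A = A + A*R²)
(-2720 - 2138)*(N(-11, -28) + 4798) = (-2720 - 2138)*(-11*(1 + (-28)²) + 4798) = -4858*(-11*(1 + 784) + 4798) = -4858*(-11*785 + 4798) = -4858*(-8635 + 4798) = -4858*(-3837) = 18640146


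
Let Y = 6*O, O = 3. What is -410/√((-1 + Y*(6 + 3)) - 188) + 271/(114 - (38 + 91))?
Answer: -271/15 + 410*I*√3/9 ≈ -18.067 + 78.905*I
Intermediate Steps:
Y = 18 (Y = 6*3 = 18)
-410/√((-1 + Y*(6 + 3)) - 188) + 271/(114 - (38 + 91)) = -410/√((-1 + 18*(6 + 3)) - 188) + 271/(114 - (38 + 91)) = -410/√((-1 + 18*9) - 188) + 271/(114 - 1*129) = -410/√((-1 + 162) - 188) + 271/(114 - 129) = -410/√(161 - 188) + 271/(-15) = -410*(-I*√3/9) + 271*(-1/15) = -410*(-I*√3/9) - 271/15 = -(-410)*I*√3/9 - 271/15 = 410*I*√3/9 - 271/15 = -271/15 + 410*I*√3/9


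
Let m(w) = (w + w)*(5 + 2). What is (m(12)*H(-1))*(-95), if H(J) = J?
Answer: 15960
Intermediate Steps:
m(w) = 14*w (m(w) = (2*w)*7 = 14*w)
(m(12)*H(-1))*(-95) = ((14*12)*(-1))*(-95) = (168*(-1))*(-95) = -168*(-95) = 15960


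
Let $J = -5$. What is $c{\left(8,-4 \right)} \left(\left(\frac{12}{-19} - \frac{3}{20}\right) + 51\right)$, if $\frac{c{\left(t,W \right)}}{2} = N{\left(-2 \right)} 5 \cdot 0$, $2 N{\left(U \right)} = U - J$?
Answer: $0$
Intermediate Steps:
$N{\left(U \right)} = \frac{5}{2} + \frac{U}{2}$ ($N{\left(U \right)} = \frac{U - -5}{2} = \frac{U + 5}{2} = \frac{5 + U}{2} = \frac{5}{2} + \frac{U}{2}$)
$c{\left(t,W \right)} = 0$ ($c{\left(t,W \right)} = 2 \left(\frac{5}{2} + \frac{1}{2} \left(-2\right)\right) 5 \cdot 0 = 2 \left(\frac{5}{2} - 1\right) 0 = 2 \cdot \frac{3}{2} \cdot 0 = 2 \cdot 0 = 0$)
$c{\left(8,-4 \right)} \left(\left(\frac{12}{-19} - \frac{3}{20}\right) + 51\right) = 0 \left(\left(\frac{12}{-19} - \frac{3}{20}\right) + 51\right) = 0 \left(\left(12 \left(- \frac{1}{19}\right) - \frac{3}{20}\right) + 51\right) = 0 \left(\left(- \frac{12}{19} - \frac{3}{20}\right) + 51\right) = 0 \left(- \frac{297}{380} + 51\right) = 0 \cdot \frac{19083}{380} = 0$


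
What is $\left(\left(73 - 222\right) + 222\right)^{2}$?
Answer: $5329$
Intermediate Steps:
$\left(\left(73 - 222\right) + 222\right)^{2} = \left(-149 + 222\right)^{2} = 73^{2} = 5329$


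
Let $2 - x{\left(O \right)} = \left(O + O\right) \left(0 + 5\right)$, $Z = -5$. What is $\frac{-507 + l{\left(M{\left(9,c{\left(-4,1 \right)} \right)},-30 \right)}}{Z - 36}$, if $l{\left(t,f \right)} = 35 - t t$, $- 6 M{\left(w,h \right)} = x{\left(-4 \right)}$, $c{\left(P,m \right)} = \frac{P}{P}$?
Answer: $\frac{521}{41} \approx 12.707$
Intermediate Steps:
$c{\left(P,m \right)} = 1$
$x{\left(O \right)} = 2 - 10 O$ ($x{\left(O \right)} = 2 - \left(O + O\right) \left(0 + 5\right) = 2 - 2 O 5 = 2 - 10 O$)
$M{\left(w,h \right)} = -7$ ($M{\left(w,h \right)} = - \frac{2 - -40}{6} = - \frac{2 + 40}{6} = \left(- \frac{1}{6}\right) 42 = -7$)
$l{\left(t,f \right)} = 35 - t^{2}$
$\frac{-507 + l{\left(M{\left(9,c{\left(-4,1 \right)} \right)},-30 \right)}}{Z - 36} = \frac{-507 + \left(35 - \left(-7\right)^{2}\right)}{-5 - 36} = \frac{-507 + \left(35 - 49\right)}{-41} = \left(-507 + \left(35 - 49\right)\right) \left(- \frac{1}{41}\right) = \left(-507 - 14\right) \left(- \frac{1}{41}\right) = \left(-521\right) \left(- \frac{1}{41}\right) = \frac{521}{41}$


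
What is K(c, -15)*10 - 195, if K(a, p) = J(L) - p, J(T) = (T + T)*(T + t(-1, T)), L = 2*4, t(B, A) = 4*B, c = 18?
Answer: 595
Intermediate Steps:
L = 8
J(T) = 2*T*(-4 + T) (J(T) = (T + T)*(T + 4*(-1)) = (2*T)*(T - 4) = (2*T)*(-4 + T) = 2*T*(-4 + T))
K(a, p) = 64 - p (K(a, p) = 2*8*(-4 + 8) - p = 2*8*4 - p = 64 - p)
K(c, -15)*10 - 195 = (64 - 1*(-15))*10 - 195 = (64 + 15)*10 - 195 = 79*10 - 195 = 790 - 195 = 595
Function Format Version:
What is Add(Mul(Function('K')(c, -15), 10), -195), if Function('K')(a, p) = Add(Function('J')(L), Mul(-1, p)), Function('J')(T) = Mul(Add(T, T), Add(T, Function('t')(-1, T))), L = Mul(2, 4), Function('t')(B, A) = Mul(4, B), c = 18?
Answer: 595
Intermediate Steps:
L = 8
Function('J')(T) = Mul(2, T, Add(-4, T)) (Function('J')(T) = Mul(Add(T, T), Add(T, Mul(4, -1))) = Mul(Mul(2, T), Add(T, -4)) = Mul(Mul(2, T), Add(-4, T)) = Mul(2, T, Add(-4, T)))
Function('K')(a, p) = Add(64, Mul(-1, p)) (Function('K')(a, p) = Add(Mul(2, 8, Add(-4, 8)), Mul(-1, p)) = Add(Mul(2, 8, 4), Mul(-1, p)) = Add(64, Mul(-1, p)))
Add(Mul(Function('K')(c, -15), 10), -195) = Add(Mul(Add(64, Mul(-1, -15)), 10), -195) = Add(Mul(Add(64, 15), 10), -195) = Add(Mul(79, 10), -195) = Add(790, -195) = 595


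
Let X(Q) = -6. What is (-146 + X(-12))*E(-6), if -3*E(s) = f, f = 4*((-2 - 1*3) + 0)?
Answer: -3040/3 ≈ -1013.3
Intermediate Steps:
f = -20 (f = 4*((-2 - 3) + 0) = 4*(-5 + 0) = 4*(-5) = -20)
E(s) = 20/3 (E(s) = -1/3*(-20) = 20/3)
(-146 + X(-12))*E(-6) = (-146 - 6)*(20/3) = -152*20/3 = -3040/3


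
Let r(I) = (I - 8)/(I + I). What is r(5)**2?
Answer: 9/100 ≈ 0.090000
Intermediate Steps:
r(I) = (-8 + I)/(2*I) (r(I) = (-8 + I)/((2*I)) = (-8 + I)*(1/(2*I)) = (-8 + I)/(2*I))
r(5)**2 = ((1/2)*(-8 + 5)/5)**2 = ((1/2)*(1/5)*(-3))**2 = (-3/10)**2 = 9/100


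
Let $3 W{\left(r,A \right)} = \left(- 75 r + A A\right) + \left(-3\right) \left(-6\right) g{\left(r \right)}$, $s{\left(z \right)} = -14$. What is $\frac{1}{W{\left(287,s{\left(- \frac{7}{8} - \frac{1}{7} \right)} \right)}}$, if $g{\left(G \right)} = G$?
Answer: $- \frac{3}{16163} \approx -0.00018561$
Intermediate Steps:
$W{\left(r,A \right)} = - 19 r + \frac{A^{2}}{3}$ ($W{\left(r,A \right)} = \frac{\left(- 75 r + A A\right) + \left(-3\right) \left(-6\right) r}{3} = \frac{\left(- 75 r + A^{2}\right) + 18 r}{3} = \frac{\left(A^{2} - 75 r\right) + 18 r}{3} = \frac{A^{2} - 57 r}{3} = - 19 r + \frac{A^{2}}{3}$)
$\frac{1}{W{\left(287,s{\left(- \frac{7}{8} - \frac{1}{7} \right)} \right)}} = \frac{1}{\left(-19\right) 287 + \frac{\left(-14\right)^{2}}{3}} = \frac{1}{-5453 + \frac{1}{3} \cdot 196} = \frac{1}{-5453 + \frac{196}{3}} = \frac{1}{- \frac{16163}{3}} = - \frac{3}{16163}$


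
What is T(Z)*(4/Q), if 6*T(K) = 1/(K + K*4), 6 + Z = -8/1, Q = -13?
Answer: 1/1365 ≈ 0.00073260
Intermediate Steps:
Z = -14 (Z = -6 - 8/1 = -6 - 8*1 = -6 - 8 = -14)
T(K) = 1/(30*K) (T(K) = 1/(6*(K + K*4)) = 1/(6*(K + 4*K)) = 1/(6*((5*K))) = (1/(5*K))/6 = 1/(30*K))
T(Z)*(4/Q) = ((1/30)/(-14))*(4/(-13)) = ((1/30)*(-1/14))*(4*(-1/13)) = -1/420*(-4/13) = 1/1365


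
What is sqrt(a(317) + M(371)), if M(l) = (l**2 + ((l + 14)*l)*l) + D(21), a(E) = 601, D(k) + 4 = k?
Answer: 2*sqrt(13282511) ≈ 7289.0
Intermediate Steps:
D(k) = -4 + k
M(l) = 17 + l**2 + l**2*(14 + l) (M(l) = (l**2 + ((l + 14)*l)*l) + (-4 + 21) = (l**2 + ((14 + l)*l)*l) + 17 = (l**2 + (l*(14 + l))*l) + 17 = (l**2 + l**2*(14 + l)) + 17 = 17 + l**2 + l**2*(14 + l))
sqrt(a(317) + M(371)) = sqrt(601 + (17 + 371**3 + 15*371**2)) = sqrt(601 + (17 + 51064811 + 15*137641)) = sqrt(601 + (17 + 51064811 + 2064615)) = sqrt(601 + 53129443) = sqrt(53130044) = 2*sqrt(13282511)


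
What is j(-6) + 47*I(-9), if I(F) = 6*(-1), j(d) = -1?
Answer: -283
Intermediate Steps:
I(F) = -6
j(-6) + 47*I(-9) = -1 + 47*(-6) = -1 - 282 = -283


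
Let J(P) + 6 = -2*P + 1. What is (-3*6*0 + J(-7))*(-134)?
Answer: -1206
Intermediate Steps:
J(P) = -5 - 2*P (J(P) = -6 + (-2*P + 1) = -6 + (1 - 2*P) = -5 - 2*P)
(-3*6*0 + J(-7))*(-134) = (-3*6*0 + (-5 - 2*(-7)))*(-134) = (-18*0 + (-5 + 14))*(-134) = (0 + 9)*(-134) = 9*(-134) = -1206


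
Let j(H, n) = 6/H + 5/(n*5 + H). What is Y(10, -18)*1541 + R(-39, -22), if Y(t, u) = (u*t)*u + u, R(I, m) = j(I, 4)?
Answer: 1226380091/247 ≈ 4.9651e+6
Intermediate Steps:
j(H, n) = 5/(H + 5*n) + 6/H (j(H, n) = 6/H + 5/(5*n + H) = 6/H + 5/(H + 5*n) = 5/(H + 5*n) + 6/H)
R(I, m) = (120 + 11*I)/(I*(20 + I)) (R(I, m) = (11*I + 30*4)/(I*(I + 5*4)) = (11*I + 120)/(I*(I + 20)) = (120 + 11*I)/(I*(20 + I)))
Y(t, u) = u + t*u² (Y(t, u) = (t*u)*u + u = t*u² + u = u + t*u²)
Y(10, -18)*1541 + R(-39, -22) = -18*(1 + 10*(-18))*1541 + (120 + 11*(-39))/((-39)*(20 - 39)) = -18*(1 - 180)*1541 - 1/39*(120 - 429)/(-19) = -18*(-179)*1541 - 1/39*(-1/19)*(-309) = 3222*1541 - 103/247 = 4965102 - 103/247 = 1226380091/247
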